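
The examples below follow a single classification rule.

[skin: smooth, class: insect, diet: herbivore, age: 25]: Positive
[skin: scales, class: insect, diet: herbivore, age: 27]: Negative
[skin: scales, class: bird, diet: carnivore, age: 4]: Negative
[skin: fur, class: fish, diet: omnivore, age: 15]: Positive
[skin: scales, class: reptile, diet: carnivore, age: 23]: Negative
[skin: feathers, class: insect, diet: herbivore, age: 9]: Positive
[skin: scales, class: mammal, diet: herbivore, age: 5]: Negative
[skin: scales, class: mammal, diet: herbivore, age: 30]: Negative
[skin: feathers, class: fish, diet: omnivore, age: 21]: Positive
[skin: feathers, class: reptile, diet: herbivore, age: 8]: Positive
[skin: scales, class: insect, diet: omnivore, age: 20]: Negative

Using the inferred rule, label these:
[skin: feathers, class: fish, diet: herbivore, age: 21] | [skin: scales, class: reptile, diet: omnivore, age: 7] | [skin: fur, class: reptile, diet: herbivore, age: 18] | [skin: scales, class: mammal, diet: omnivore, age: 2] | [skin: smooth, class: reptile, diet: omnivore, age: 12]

Rule: skin is not scales. This holds for each 'Positive' example and fails for each 'Negative' one.
[skin: feathers, class: fish, diet: herbivore, age: 21] → skin is feathers → Positive.
[skin: scales, class: reptile, diet: omnivore, age: 7] → skin is scales → Negative.
[skin: fur, class: reptile, diet: herbivore, age: 18] → skin is fur → Positive.
[skin: scales, class: mammal, diet: omnivore, age: 2] → skin is scales → Negative.
[skin: smooth, class: reptile, diet: omnivore, age: 12] → skin is smooth → Positive.

Positive, Negative, Positive, Negative, Positive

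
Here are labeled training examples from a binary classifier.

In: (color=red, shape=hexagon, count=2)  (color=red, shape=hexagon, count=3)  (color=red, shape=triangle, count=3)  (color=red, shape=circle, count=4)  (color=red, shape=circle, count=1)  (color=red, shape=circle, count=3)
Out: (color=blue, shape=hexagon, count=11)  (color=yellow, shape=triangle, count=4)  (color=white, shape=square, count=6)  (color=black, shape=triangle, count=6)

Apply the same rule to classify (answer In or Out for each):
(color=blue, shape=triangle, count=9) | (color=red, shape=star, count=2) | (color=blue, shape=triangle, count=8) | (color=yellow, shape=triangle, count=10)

Out, In, Out, Out

The distinguishing property — color is red — holds for all the 'In' cases and none of the 'Out' cases.
Out: (color=blue, shape=triangle, count=9), since color is blue. In: (color=red, shape=star, count=2), since color is red. Out: (color=blue, shape=triangle, count=8), since color is blue. Out: (color=yellow, shape=triangle, count=10), since color is yellow.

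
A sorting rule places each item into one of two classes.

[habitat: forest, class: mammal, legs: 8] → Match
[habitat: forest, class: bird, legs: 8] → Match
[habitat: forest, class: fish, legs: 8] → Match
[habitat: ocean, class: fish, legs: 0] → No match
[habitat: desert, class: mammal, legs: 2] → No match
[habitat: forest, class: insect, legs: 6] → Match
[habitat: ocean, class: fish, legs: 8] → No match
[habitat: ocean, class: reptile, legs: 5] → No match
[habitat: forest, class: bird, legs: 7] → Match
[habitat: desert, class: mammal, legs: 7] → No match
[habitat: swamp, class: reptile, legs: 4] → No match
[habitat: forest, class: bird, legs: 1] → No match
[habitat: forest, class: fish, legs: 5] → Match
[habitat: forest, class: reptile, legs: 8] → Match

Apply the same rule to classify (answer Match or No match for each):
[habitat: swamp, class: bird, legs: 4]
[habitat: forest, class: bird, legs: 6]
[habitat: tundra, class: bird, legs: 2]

No match, Match, No match

Rule: habitat is forest AND legs ≥ 2. This holds for each 'Match' example and fails for each 'No match' one.
[habitat: swamp, class: bird, legs: 4] — habitat is swamp, legs = 4, hence No match.
[habitat: forest, class: bird, legs: 6] — habitat is forest, legs = 6, hence Match.
[habitat: tundra, class: bird, legs: 2] — habitat is tundra, legs = 2, hence No match.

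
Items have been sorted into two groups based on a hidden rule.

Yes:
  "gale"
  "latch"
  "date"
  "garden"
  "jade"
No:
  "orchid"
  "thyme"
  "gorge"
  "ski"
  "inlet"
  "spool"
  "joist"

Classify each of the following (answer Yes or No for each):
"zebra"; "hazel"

Yes, Yes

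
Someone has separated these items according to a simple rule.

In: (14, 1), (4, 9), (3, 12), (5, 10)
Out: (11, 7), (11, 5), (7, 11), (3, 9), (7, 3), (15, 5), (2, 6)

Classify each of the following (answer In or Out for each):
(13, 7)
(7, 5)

The distinguishing property — sum is odd — holds for all the 'In' cases and none of the 'Out' cases.
(13, 7): 13+7 = 20 — does not fit, so Out. (7, 5): 7+5 = 12 — does not fit, so Out.

Out, Out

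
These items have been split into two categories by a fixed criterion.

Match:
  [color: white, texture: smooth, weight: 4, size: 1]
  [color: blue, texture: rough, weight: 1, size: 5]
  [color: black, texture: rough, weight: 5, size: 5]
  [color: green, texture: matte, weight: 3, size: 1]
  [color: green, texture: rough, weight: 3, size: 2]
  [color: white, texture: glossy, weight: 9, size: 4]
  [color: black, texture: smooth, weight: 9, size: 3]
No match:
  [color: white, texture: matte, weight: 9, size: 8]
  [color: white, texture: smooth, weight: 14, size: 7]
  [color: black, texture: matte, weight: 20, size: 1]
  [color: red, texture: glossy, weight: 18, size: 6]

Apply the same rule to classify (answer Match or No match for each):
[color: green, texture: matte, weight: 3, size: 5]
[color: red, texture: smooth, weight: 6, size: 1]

Match, Match

Every 'Match' example satisfies: size ≤ 5 AND weight ≤ 9. None of the 'No match' examples do.
[color: green, texture: matte, weight: 3, size: 5]: size = 5, weight = 3, qualifies → Match.
[color: red, texture: smooth, weight: 6, size: 1]: size = 1, weight = 6, qualifies → Match.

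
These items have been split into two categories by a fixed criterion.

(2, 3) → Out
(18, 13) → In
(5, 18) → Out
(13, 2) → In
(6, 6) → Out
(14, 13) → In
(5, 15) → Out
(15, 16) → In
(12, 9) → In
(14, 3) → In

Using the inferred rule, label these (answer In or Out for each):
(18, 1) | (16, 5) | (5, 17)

The rule appears to be: first ≥ 9.
(18, 1): first 18 — checks out, so In.
(16, 5): first 16 — checks out, so In.
(5, 17): first 5 — fails the rule, so Out.

In, In, Out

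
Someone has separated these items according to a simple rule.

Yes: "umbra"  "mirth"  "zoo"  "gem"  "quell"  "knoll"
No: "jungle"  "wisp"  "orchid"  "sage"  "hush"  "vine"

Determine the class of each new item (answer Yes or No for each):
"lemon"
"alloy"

Yes, Yes

Rule: odd length. This holds for each 'Yes' example and fails for each 'No' one.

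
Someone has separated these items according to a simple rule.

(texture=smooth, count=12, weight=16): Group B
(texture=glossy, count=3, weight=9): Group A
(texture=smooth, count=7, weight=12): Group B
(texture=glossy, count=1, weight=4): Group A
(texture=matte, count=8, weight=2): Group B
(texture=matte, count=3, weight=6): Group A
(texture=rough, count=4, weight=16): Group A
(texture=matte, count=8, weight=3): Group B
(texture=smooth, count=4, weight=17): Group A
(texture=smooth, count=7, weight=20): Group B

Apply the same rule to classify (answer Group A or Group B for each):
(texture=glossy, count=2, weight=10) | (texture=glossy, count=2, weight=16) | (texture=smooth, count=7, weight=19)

The rule appears to be: count ≤ 4.
(texture=glossy, count=2, weight=10) — count = 2, hence Group A.
(texture=glossy, count=2, weight=16) — count = 2, hence Group A.
(texture=smooth, count=7, weight=19) — count = 7, hence Group B.

Group A, Group A, Group B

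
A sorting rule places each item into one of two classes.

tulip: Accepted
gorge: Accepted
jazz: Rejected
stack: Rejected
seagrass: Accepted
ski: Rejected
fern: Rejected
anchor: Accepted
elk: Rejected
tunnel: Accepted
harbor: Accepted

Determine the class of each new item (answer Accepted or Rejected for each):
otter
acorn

The rule appears to be: has ≥ 2 vowels.
otter → 2 vowels → Accepted.
acorn → 2 vowels → Accepted.

Accepted, Accepted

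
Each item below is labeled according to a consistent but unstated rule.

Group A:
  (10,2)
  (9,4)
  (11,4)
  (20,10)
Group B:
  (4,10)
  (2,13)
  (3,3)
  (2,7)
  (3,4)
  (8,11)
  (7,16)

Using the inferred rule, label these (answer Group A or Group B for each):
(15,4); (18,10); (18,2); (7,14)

Group A, Group A, Group A, Group B

The rule appears to be: first > second.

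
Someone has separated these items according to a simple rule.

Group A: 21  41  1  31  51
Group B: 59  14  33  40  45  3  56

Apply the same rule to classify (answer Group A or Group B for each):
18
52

Group B, Group B

The simplest hypothesis consistent with all the labels is: ends in digit 1.
Group B: 18, since last digit 8.
Group B: 52, since last digit 2.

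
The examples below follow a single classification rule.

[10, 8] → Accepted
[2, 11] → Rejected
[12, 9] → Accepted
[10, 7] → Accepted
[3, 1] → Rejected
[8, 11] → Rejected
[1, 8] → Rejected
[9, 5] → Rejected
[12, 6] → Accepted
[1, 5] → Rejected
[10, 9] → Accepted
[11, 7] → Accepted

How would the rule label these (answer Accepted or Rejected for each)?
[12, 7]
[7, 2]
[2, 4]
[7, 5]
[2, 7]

Accepted, Rejected, Rejected, Rejected, Rejected

One predicate separates the groups cleanly: first ≥ 10.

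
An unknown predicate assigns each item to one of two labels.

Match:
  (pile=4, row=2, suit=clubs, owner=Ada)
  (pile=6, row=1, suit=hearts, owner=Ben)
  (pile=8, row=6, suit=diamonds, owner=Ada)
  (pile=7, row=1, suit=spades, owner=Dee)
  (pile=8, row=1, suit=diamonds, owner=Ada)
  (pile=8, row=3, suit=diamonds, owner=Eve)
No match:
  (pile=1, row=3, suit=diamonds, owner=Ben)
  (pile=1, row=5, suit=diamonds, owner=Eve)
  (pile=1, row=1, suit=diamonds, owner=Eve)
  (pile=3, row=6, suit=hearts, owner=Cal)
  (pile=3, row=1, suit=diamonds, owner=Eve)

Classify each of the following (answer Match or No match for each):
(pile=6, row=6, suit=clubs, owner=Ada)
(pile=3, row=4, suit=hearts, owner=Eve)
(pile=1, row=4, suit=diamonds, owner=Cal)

Match, No match, No match

Every 'Match' example satisfies: pile ≥ 4. None of the 'No match' examples do.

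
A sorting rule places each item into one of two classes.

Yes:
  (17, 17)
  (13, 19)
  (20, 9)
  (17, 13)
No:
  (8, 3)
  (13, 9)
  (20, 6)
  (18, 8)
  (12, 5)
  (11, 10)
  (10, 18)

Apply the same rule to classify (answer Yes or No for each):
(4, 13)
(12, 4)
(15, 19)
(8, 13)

One predicate separates the groups cleanly: sum ≥ 29.
No: (4, 13), since 4+13 = 17.
No: (12, 4), since 12+4 = 16.
Yes: (15, 19), since 15+19 = 34.
No: (8, 13), since 8+13 = 21.

No, No, Yes, No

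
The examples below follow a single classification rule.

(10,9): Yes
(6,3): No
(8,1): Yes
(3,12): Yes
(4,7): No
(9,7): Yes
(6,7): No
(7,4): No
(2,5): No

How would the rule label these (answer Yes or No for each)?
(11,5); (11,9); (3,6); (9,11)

Rule: max ≥ 8. This holds for each 'Yes' example and fails for each 'No' one.
(11,5) → max 11 → Yes.
(11,9) → max 11 → Yes.
(3,6) → max 6 → No.
(9,11) → max 11 → Yes.

Yes, Yes, No, Yes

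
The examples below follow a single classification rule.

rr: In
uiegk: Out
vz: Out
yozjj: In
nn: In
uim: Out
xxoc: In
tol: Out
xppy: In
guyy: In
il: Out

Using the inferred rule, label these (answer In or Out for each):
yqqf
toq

In, Out

Rule: has a double letter. This holds for each 'In' example and fails for each 'Out' one.
In: yqqf, since 'qq' doubled. Out: toq, since no doubled letter.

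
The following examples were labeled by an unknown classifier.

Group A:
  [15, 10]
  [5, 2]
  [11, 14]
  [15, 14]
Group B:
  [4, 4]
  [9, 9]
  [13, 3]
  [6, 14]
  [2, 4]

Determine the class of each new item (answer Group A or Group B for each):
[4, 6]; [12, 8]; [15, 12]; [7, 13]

Group B, Group B, Group A, Group B

The common property of the 'Group A' items is: sum is odd. No 'Group B' item has it.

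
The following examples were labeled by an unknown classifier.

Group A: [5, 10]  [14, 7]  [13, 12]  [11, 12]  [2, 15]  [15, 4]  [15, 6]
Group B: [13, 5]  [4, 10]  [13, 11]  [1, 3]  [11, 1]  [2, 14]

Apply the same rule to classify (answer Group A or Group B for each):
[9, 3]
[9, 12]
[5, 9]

Every 'Group A' example satisfies: sum is odd. None of the 'Group B' examples do.

Group B, Group A, Group B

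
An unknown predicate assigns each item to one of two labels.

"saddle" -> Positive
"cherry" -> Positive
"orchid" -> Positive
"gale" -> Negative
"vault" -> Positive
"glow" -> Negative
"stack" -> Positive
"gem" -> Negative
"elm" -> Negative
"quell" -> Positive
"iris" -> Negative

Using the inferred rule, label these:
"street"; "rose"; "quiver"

The pattern is that an item is 'Positive' exactly when: length ≥ 5.

Positive, Negative, Positive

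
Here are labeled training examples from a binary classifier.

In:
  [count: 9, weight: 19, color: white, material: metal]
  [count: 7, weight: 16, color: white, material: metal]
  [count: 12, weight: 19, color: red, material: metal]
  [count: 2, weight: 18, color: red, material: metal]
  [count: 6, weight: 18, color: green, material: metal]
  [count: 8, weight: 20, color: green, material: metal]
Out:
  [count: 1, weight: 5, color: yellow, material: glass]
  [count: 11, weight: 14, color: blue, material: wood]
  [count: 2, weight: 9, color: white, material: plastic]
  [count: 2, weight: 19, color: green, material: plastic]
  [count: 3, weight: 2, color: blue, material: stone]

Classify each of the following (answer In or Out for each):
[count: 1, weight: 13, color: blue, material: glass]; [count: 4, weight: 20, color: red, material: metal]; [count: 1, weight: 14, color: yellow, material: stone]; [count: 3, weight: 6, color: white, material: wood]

The common property of the 'In' items is: material is metal. No 'Out' item has it.

Out, In, Out, Out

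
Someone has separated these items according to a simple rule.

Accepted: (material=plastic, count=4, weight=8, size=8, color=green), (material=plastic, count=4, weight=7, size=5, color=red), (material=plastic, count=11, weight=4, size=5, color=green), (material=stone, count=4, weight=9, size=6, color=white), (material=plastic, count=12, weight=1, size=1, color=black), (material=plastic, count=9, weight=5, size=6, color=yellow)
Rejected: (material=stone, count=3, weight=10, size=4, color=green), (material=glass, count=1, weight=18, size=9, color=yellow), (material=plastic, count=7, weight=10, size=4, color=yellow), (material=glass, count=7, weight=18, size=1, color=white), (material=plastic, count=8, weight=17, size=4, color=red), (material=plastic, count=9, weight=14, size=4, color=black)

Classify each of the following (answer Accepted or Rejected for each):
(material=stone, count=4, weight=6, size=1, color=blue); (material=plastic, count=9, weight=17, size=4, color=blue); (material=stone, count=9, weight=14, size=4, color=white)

Accepted, Rejected, Rejected

The pattern is that an item is 'Accepted' exactly when: weight ≤ 9.
(material=stone, count=4, weight=6, size=1, color=blue): Accepted (weight = 6). (material=plastic, count=9, weight=17, size=4, color=blue): Rejected (weight = 17). (material=stone, count=9, weight=14, size=4, color=white): Rejected (weight = 14).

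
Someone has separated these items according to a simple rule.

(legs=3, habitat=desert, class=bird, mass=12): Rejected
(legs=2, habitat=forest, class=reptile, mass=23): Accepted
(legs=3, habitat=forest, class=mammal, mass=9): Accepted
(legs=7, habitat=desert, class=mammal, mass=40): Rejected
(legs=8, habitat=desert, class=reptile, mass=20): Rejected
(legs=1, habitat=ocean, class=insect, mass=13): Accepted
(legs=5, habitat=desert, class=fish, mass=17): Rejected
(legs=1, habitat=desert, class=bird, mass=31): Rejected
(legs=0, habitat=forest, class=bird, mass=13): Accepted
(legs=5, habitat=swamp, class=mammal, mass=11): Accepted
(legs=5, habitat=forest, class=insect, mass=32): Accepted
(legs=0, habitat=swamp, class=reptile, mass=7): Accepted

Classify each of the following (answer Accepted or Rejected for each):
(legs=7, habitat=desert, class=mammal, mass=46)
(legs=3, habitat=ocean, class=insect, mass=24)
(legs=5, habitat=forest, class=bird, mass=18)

Rejected, Accepted, Accepted

Every 'Accepted' example satisfies: habitat is not desert. None of the 'Rejected' examples do.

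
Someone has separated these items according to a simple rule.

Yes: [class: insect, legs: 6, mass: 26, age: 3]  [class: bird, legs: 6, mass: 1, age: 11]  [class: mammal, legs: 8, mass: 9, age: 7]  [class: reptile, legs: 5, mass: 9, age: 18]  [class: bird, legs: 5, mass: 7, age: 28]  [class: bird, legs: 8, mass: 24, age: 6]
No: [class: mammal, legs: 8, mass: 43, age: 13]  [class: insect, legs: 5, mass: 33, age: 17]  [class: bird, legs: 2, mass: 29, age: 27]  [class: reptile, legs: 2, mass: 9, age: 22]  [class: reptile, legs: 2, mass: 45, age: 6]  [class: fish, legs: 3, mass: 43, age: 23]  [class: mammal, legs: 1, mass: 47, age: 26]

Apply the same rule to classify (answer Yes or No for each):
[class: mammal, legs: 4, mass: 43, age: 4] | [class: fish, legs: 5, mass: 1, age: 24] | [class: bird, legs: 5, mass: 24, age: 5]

No, Yes, Yes

The simplest hypothesis consistent with all the labels is: legs ≥ 3 AND mass ≤ 26.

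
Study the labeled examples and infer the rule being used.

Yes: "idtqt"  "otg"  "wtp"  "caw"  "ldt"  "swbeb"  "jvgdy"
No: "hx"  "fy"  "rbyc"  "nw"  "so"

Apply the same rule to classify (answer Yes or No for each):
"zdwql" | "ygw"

Yes, Yes

Checking candidate rules against both groups, what survives is: odd length.
Yes: "zdwql", since length 5.
Yes: "ygw", since length 3.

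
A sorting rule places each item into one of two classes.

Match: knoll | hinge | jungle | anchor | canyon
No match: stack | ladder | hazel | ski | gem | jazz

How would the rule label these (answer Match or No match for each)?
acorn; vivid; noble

One predicate separates the groups cleanly: contains 'n'.
acorn — has 'n', hence Match. vivid — no 'n', hence No match. noble — has 'n', hence Match.

Match, No match, Match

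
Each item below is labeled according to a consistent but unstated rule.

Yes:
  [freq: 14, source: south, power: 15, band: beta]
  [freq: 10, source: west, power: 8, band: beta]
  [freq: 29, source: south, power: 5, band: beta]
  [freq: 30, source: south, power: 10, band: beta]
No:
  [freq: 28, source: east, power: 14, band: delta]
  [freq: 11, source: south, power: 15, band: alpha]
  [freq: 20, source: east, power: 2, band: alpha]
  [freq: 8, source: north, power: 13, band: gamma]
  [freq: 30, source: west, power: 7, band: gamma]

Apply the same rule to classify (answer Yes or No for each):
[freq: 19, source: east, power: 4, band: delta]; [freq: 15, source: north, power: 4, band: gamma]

The common property of the 'Yes' items is: band is beta. No 'No' item has it.
[freq: 19, source: east, power: 4, band: delta]: band is delta — does not pass, so No. [freq: 15, source: north, power: 4, band: gamma]: band is gamma — does not pass, so No.

No, No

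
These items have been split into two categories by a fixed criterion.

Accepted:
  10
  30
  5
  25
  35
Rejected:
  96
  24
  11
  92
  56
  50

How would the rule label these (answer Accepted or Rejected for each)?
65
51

The classifier is using: multiple of 5 AND at most 35.
65: 65 = 5·13, 65 > 35, doesn't match → Rejected.
51: 51 = 5·10 + 1, 51 > 35, doesn't match → Rejected.

Rejected, Rejected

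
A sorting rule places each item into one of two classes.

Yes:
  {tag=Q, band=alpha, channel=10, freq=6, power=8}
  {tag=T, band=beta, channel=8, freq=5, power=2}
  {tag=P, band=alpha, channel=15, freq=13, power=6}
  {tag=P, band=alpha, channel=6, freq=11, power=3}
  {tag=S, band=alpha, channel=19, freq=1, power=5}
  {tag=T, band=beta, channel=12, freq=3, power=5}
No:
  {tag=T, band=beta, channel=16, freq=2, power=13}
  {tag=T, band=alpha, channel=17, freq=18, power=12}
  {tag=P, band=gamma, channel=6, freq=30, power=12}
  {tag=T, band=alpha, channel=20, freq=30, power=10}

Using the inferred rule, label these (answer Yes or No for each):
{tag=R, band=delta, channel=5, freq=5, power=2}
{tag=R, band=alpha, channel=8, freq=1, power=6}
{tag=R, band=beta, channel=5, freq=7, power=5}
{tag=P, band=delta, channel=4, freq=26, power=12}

Yes, Yes, Yes, No

Rule: power ≤ 8. This holds for each 'Yes' example and fails for each 'No' one.
{tag=R, band=delta, channel=5, freq=5, power=2}: Yes (power = 2). {tag=R, band=alpha, channel=8, freq=1, power=6}: Yes (power = 6). {tag=R, band=beta, channel=5, freq=7, power=5}: Yes (power = 5). {tag=P, band=delta, channel=4, freq=26, power=12}: No (power = 12).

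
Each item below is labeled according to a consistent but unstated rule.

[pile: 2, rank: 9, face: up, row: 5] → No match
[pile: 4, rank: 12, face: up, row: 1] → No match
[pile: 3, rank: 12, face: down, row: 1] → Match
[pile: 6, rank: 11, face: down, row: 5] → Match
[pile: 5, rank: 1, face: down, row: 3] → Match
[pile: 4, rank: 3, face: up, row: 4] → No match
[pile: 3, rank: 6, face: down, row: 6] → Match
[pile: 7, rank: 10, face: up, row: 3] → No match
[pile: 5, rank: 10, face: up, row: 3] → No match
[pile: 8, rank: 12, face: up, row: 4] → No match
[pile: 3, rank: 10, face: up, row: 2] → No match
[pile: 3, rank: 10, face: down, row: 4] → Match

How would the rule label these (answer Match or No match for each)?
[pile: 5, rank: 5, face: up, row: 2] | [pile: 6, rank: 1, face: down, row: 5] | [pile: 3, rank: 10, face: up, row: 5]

No match, Match, No match

A rule that fits every label: face is down — true of each 'Match' example, false of each 'No match' one.
[pile: 5, rank: 5, face: up, row: 2]: No match (face is up).
[pile: 6, rank: 1, face: down, row: 5]: Match (face is down).
[pile: 3, rank: 10, face: up, row: 5]: No match (face is up).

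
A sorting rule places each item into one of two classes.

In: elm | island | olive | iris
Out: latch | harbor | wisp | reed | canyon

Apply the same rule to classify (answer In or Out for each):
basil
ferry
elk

Out, Out, In

The distinguishing property — starts with a vowel — holds for all the 'In' cases and none of the 'Out' cases.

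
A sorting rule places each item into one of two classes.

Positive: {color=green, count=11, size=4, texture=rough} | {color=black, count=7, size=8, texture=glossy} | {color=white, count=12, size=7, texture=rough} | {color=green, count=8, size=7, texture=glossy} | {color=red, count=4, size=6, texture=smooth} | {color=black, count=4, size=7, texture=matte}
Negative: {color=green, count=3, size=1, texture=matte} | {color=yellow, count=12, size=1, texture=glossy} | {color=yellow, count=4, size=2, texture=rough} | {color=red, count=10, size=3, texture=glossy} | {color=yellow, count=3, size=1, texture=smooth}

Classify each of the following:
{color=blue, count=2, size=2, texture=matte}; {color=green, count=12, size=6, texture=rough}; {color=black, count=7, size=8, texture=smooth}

Negative, Positive, Positive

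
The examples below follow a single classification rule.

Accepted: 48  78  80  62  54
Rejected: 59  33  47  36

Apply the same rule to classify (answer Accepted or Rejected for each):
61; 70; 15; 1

Rejected, Accepted, Rejected, Rejected

'Accepted' ⟺ even AND at least 47.
Rejected: 61, since 61 is odd, 61 ≥ 47.
Accepted: 70, since 70 is even, 70 ≥ 47.
Rejected: 15, since 15 is odd, 15 < 47.
Rejected: 1, since 1 is odd, 1 < 47.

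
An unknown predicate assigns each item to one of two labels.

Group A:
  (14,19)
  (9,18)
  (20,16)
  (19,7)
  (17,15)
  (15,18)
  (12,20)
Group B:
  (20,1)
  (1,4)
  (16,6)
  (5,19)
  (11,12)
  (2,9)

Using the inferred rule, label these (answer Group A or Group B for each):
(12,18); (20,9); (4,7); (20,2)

The simplest hypothesis consistent with all the labels is: sum ≥ 26.
(12,18): 12+18 = 30 — has this property, so Group A.
(20,9): 20+9 = 29 — has this property, so Group A.
(4,7): 4+7 = 11 — lacks this property, so Group B.
(20,2): 20+2 = 22 — lacks this property, so Group B.

Group A, Group A, Group B, Group B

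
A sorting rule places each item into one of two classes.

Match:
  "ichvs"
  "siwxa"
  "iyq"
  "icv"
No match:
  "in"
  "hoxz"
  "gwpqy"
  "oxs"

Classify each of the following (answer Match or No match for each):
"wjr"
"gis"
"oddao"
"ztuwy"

No match, Match, No match, No match

'Match' ⟺ odd length AND contains 'i'.
"wjr" — length 3, no 'i', hence No match. "gis" — length 3, has 'i', hence Match. "oddao" — length 5, no 'i', hence No match. "ztuwy" — length 5, no 'i', hence No match.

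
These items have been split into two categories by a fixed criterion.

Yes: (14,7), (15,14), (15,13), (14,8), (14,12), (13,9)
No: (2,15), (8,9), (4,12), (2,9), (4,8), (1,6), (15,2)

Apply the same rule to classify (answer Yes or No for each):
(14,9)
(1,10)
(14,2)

The pattern is that an item is 'Yes' exactly when: sum ≥ 21.
(14,9): Yes (14+9 = 23).
(1,10): No (1+10 = 11).
(14,2): No (14+2 = 16).

Yes, No, No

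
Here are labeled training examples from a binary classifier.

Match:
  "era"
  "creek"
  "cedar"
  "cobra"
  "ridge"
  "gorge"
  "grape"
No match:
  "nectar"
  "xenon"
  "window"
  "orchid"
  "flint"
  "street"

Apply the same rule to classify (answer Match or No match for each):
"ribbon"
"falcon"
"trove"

No match, No match, Match

'Match' ⟺ odd length AND contains 'r'.
"ribbon": length 6, has 'r', doesn't qualify → No match.
"falcon": length 6, no 'r', doesn't qualify → No match.
"trove": length 5, has 'r', passes → Match.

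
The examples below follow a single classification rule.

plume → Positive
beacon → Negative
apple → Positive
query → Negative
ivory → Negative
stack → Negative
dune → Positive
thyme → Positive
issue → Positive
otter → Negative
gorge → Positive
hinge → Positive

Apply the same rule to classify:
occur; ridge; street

The rule appears to be: ends with 'e'.

Negative, Positive, Negative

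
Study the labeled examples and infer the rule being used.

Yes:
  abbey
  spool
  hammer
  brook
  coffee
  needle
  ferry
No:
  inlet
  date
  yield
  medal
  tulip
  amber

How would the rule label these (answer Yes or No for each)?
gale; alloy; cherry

No, Yes, Yes

The pattern is that an item is 'Yes' exactly when: has a double letter.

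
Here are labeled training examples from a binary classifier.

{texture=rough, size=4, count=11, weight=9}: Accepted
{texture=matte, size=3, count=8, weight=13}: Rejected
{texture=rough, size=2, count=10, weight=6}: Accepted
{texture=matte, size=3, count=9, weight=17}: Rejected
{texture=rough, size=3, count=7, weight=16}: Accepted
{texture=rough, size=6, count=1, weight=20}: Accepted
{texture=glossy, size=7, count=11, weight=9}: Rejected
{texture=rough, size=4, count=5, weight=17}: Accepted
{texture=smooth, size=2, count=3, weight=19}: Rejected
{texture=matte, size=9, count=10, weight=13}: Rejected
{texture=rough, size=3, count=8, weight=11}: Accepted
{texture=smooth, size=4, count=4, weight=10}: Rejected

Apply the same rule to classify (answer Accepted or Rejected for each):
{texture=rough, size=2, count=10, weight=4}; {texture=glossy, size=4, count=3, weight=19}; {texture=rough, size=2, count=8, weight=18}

Accepted, Rejected, Accepted

Comparing the two groups points to one rule — texture is rough.
{texture=rough, size=2, count=10, weight=4}: Accepted (texture is rough).
{texture=glossy, size=4, count=3, weight=19}: Rejected (texture is glossy).
{texture=rough, size=2, count=8, weight=18}: Accepted (texture is rough).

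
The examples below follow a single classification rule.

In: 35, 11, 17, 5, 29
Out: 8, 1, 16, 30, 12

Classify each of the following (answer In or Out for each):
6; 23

The classifier is using: ≡ 5 (mod 6).
Out: 6, since 6 mod 6 = 0. In: 23, since 23 mod 6 = 5.

Out, In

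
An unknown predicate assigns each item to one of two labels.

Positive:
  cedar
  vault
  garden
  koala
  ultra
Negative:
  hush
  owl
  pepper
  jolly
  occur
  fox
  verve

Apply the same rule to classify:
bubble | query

One predicate separates the groups cleanly: contains 'a'.
bubble: Negative (no 'a'). query: Negative (no 'a').

Negative, Negative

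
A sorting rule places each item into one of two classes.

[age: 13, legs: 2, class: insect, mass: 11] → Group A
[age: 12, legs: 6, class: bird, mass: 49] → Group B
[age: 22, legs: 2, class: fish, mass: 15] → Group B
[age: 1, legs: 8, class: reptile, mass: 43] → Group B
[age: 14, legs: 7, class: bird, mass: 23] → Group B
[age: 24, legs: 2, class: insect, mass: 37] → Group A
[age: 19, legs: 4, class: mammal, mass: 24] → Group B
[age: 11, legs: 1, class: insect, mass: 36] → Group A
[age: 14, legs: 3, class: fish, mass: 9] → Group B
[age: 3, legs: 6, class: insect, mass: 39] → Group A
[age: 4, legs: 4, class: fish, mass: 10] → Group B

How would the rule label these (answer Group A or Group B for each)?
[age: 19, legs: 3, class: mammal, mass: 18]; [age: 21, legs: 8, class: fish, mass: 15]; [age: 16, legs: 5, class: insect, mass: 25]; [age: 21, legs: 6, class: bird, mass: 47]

'Group A' ⟺ class is insect.

Group B, Group B, Group A, Group B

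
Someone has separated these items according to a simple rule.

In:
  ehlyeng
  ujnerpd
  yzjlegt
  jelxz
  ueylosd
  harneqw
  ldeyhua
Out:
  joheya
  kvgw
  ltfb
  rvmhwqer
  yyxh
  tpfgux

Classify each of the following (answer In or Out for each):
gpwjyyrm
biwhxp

Out, Out

One predicate separates the groups cleanly: odd length.
gpwjyyrm: length 8, does not fit → Out.
biwhxp: length 6, does not fit → Out.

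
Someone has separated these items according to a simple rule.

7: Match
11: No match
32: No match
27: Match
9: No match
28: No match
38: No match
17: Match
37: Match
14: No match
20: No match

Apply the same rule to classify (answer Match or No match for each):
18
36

No match, No match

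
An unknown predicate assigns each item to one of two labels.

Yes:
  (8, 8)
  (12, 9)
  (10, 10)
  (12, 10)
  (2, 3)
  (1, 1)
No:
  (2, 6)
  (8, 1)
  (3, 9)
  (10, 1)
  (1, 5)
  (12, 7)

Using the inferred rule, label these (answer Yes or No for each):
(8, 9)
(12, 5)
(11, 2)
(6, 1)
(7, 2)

Yes, No, No, No, No

The simplest hypothesis consistent with all the labels is: |first − second| ≤ 3.
(8, 9) → |8−9| = 1 → Yes.
(12, 5) → |12−5| = 7 → No.
(11, 2) → |11−2| = 9 → No.
(6, 1) → |6−1| = 5 → No.
(7, 2) → |7−2| = 5 → No.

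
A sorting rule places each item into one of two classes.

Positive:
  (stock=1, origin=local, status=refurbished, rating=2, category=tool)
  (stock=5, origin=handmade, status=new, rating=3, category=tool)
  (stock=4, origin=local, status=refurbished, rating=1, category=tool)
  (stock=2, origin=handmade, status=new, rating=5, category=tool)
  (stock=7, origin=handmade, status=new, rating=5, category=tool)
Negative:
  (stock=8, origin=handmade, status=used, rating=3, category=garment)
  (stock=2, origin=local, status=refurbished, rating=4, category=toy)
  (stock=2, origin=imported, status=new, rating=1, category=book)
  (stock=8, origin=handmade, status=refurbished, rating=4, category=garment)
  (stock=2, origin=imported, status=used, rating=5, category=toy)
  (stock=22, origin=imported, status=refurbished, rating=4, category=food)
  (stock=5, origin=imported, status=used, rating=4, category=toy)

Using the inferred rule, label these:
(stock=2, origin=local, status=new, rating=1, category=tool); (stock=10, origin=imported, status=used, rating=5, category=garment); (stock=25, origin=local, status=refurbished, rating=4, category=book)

Positive, Negative, Negative

Comparing the two groups points to one rule — category is tool.
(stock=2, origin=local, status=new, rating=1, category=tool): Positive (category is tool).
(stock=10, origin=imported, status=used, rating=5, category=garment): Negative (category is garment).
(stock=25, origin=local, status=refurbished, rating=4, category=book): Negative (category is book).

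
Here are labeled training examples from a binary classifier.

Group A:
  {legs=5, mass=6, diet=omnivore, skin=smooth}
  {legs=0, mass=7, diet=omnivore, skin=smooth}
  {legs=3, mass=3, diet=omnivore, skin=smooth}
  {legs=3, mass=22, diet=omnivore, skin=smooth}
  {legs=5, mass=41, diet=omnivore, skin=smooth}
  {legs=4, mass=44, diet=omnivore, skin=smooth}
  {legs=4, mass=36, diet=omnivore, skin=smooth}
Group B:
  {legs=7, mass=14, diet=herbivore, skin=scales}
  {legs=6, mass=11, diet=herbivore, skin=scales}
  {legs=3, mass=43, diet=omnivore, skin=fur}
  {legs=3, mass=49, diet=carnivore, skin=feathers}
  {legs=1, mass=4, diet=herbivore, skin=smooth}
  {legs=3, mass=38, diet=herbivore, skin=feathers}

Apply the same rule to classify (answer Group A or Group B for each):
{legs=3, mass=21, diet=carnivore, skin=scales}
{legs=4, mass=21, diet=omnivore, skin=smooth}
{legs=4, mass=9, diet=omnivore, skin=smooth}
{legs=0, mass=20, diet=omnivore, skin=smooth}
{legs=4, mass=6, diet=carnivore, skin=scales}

The pattern is that an item is 'Group A' exactly when: skin is smooth AND diet is omnivore.
{legs=3, mass=21, diet=carnivore, skin=scales}: skin is scales, diet is carnivore — fails the rule, so Group B.
{legs=4, mass=21, diet=omnivore, skin=smooth}: skin is smooth, diet is omnivore — checks out, so Group A.
{legs=4, mass=9, diet=omnivore, skin=smooth}: skin is smooth, diet is omnivore — checks out, so Group A.
{legs=0, mass=20, diet=omnivore, skin=smooth}: skin is smooth, diet is omnivore — checks out, so Group A.
{legs=4, mass=6, diet=carnivore, skin=scales}: skin is scales, diet is carnivore — fails the rule, so Group B.

Group B, Group A, Group A, Group A, Group B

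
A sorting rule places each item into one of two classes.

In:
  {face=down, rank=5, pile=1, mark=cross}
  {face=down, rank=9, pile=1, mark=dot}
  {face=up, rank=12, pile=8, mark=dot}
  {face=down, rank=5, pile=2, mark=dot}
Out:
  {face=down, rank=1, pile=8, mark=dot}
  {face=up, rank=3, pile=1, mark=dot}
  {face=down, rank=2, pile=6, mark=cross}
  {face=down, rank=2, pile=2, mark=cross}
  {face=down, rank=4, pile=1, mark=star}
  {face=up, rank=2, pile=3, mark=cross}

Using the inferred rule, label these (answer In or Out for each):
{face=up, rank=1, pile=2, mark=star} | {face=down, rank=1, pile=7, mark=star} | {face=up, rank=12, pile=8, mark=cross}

One predicate separates the groups cleanly: rank ≥ 5.
{face=up, rank=1, pile=2, mark=star}: Out (rank = 1). {face=down, rank=1, pile=7, mark=star}: Out (rank = 1). {face=up, rank=12, pile=8, mark=cross}: In (rank = 12).

Out, Out, In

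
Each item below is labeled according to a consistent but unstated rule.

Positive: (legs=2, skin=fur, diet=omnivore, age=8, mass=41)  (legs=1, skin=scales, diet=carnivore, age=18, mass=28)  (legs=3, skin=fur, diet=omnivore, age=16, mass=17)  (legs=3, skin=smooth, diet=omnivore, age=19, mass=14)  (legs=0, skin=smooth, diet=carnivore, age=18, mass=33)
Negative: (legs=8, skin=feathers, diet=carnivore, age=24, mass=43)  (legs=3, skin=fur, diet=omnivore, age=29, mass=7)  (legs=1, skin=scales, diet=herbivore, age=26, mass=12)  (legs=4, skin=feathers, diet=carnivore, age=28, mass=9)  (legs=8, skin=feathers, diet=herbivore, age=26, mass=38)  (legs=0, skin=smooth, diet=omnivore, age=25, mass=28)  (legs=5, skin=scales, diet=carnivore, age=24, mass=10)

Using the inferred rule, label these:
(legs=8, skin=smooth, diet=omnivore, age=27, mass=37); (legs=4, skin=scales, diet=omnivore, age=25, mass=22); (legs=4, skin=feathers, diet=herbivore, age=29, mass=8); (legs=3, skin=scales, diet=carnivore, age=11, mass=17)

Negative, Negative, Negative, Positive

The pattern is that an item is 'Positive' exactly when: age ≤ 19.
(legs=8, skin=smooth, diet=omnivore, age=27, mass=37): age = 27, does not fit → Negative. (legs=4, skin=scales, diet=omnivore, age=25, mass=22): age = 25, does not fit → Negative. (legs=4, skin=feathers, diet=herbivore, age=29, mass=8): age = 29, does not fit → Negative. (legs=3, skin=scales, diet=carnivore, age=11, mass=17): age = 11, qualifies → Positive.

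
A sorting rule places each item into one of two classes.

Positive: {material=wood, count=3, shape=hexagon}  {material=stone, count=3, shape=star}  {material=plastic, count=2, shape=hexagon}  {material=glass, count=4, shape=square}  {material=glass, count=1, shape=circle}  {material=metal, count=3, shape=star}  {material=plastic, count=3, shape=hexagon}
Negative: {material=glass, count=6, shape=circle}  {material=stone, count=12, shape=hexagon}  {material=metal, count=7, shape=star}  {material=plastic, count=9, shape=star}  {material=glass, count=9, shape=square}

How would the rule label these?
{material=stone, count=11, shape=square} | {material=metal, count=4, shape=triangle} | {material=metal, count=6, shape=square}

Negative, Positive, Negative

'Positive' ⟺ count ≤ 4.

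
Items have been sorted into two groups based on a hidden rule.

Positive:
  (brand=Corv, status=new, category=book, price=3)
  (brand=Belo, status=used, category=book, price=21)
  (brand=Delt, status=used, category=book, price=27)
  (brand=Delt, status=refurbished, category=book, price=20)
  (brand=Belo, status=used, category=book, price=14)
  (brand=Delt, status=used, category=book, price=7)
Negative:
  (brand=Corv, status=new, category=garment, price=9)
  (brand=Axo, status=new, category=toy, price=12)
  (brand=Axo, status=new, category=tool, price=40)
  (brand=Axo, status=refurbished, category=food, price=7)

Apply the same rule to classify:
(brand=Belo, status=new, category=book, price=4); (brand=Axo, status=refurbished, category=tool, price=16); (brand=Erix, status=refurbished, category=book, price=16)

Positive, Negative, Positive

The rule appears to be: category is book.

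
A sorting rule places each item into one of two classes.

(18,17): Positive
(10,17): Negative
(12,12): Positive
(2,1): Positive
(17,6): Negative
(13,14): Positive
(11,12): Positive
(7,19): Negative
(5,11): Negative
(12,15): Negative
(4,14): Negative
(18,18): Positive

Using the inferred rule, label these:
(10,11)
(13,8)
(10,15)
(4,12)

The simplest hypothesis consistent with all the labels is: |first − second| ≤ 1.
(10,11) — |10−11| = 1, hence Positive. (13,8) — |13−8| = 5, hence Negative. (10,15) — |10−15| = 5, hence Negative. (4,12) — |4−12| = 8, hence Negative.

Positive, Negative, Negative, Negative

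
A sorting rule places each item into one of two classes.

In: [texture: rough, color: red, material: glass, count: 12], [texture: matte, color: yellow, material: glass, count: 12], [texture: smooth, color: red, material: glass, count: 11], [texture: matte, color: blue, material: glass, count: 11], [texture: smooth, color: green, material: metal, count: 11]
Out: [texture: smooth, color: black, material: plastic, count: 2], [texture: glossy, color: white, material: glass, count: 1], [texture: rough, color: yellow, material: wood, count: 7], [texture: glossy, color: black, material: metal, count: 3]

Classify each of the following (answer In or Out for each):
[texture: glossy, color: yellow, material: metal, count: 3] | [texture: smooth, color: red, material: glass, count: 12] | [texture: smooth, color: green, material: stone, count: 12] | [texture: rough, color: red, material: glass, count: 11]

Rule: count ≥ 11. This holds for each 'In' example and fails for each 'Out' one.
[texture: glossy, color: yellow, material: metal, count: 3] — count = 3, hence Out.
[texture: smooth, color: red, material: glass, count: 12] — count = 12, hence In.
[texture: smooth, color: green, material: stone, count: 12] — count = 12, hence In.
[texture: rough, color: red, material: glass, count: 11] — count = 11, hence In.

Out, In, In, In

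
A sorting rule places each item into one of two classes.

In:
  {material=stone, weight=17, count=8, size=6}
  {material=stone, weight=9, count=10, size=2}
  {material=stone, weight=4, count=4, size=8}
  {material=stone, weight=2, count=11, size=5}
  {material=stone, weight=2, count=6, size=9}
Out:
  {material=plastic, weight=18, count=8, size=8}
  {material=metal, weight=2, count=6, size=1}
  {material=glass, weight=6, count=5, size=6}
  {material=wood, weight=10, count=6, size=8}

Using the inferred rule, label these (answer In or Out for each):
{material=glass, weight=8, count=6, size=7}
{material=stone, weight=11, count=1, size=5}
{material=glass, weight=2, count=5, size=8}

Out, In, Out

Looking at the examples, the only property every 'In' case has and every 'Out' case lacks is: material is stone.
{material=glass, weight=8, count=6, size=7} — material is glass, hence Out.
{material=stone, weight=11, count=1, size=5} — material is stone, hence In.
{material=glass, weight=2, count=5, size=8} — material is glass, hence Out.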